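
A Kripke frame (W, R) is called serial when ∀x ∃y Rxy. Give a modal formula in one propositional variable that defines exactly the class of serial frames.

□q → ◇q

The condition is seriality. The D schema □q → ◇q defines it.
Suppose □q→◇q is valid. At any x set V(q)=W. Then □q at x, so ◇q at x, so x has a successor.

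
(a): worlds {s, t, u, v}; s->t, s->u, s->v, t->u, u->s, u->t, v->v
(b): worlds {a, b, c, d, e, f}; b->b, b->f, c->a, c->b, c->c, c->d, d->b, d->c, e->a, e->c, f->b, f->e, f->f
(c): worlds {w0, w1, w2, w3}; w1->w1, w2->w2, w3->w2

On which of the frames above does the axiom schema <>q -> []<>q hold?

(c)

This is the axiom for the Euclidean property; its first-order frame correspondent is forall x forall y forall z (Rxy & Rxz -> Ryz).
(a): fails — Rsv and Rsu but not Rvu.
(b): fails — Rcd and Rcd but not Rdd.
(c): condition met.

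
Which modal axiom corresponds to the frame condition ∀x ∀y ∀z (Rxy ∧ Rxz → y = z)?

◇ψ → □ψ

A defining formula is ◇ψ → □ψ (the CD axiom).
Suppose ◇ψ→□ψ is valid. Take Rxy, Rxz and set V(ψ)={y}. Then ◇ψ at x, so □ψ at x, so ψ at z, i.e. z=y.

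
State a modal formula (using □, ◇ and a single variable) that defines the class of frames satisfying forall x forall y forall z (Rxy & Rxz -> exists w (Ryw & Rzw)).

This is convergence; the standard corresponding axiom is .2: ◇□ψ → □◇ψ.
Suppose ◇□ψ→□◇ψ is valid. Take Rxy, Rxz and set V(ψ)={w : Ryw}. Then □ψ at y so ◇□ψ at x, so □◇ψ at x, so ◇ψ at z, giving w with Rzw and Ryw.

◇□ψ → □◇ψ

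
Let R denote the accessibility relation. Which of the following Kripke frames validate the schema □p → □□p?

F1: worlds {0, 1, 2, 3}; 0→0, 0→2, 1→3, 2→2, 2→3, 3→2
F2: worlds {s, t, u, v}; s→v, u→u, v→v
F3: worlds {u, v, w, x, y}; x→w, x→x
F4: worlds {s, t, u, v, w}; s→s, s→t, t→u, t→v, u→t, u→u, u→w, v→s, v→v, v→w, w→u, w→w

Frame correspondent (Sahlqvist): ∀x ∀y ∀z (Rxy ∧ Ryz → Rxz) — i.e. transitivity.
F1: fails — R32 and R23 but not R33.
F2: satisfies the condition.
F3: satisfies the condition.
F4: fails — Rtv and Rvw but not Rtw.

F2, F3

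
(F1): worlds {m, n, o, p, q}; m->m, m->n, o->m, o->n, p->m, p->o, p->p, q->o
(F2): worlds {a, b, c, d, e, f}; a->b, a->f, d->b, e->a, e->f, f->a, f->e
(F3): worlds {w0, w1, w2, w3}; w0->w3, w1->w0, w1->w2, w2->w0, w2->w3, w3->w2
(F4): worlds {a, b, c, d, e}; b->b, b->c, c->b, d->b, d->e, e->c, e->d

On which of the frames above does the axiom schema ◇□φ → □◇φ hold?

This is the axiom for convergence; its first-order frame correspondent is ∀x ∀y ∀z (Rxy ∧ Rxz → ∃w (Ryw ∧ Rzw)).
(F1): fails — Rmm and Rmn but m and n have no common successor.
(F2): fails — Rab and Rab but b and b have no common successor.
(F3): fails — Rw2w0 and Rw2w3 but w0 and w3 have no common successor.
(F4): satisfies the condition.

(F4)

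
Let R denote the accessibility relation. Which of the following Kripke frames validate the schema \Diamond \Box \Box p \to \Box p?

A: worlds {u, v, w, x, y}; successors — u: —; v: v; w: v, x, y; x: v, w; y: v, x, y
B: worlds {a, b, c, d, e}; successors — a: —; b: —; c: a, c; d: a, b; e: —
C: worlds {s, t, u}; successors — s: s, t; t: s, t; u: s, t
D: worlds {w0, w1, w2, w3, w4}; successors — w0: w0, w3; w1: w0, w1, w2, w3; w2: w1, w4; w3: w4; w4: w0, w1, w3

Frame correspondent (Sahlqvist): \forall x \forall y \forall z ((xRy \wedge xRz) \to \exists w (y R^2 w \wedge z = w)) — i.e. a generalized confluence (Geach) condition.
A: fails — wRv, wRx but no t with vR²t and x=t.
B: fails — cRa, cRa but no w with aR²w and a=w.
C: ✓.
D: fails — w1Rw0, w1Rw1 but no w with w0R²w and w1=w.
Valid on: C.

C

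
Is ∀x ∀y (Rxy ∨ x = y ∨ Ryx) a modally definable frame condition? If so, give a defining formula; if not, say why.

No

Modal frame validity is preserved under disjoint unions.
Take 4 disjoint single-world reflexive frames: each is trivially connected, but their disjoint union has 4 worlds with no edge between distinct components, so it is not connected.
So no modal formula (or set of formulas) defines exactly the connected frames.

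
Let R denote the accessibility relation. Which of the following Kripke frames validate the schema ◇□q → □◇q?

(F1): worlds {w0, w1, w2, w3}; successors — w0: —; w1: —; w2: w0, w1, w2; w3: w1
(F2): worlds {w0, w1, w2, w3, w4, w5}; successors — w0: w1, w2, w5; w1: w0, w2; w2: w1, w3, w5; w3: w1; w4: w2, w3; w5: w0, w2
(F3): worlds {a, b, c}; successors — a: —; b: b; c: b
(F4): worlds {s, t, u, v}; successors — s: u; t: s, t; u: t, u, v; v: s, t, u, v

The schema corresponds to convergence: ∀x ∀y ∀z (Rxy ∧ Rxz → ∃w (Ryw ∧ Rzw)).
(F1): fails — Rw2w2 and Rw2w0 but w2 and w0 have no common successor.
(F2): fails — Rw0w5 and Rw0w2 but w5 and w2 have no common successor.
(F3): satisfies the condition.
(F4): fails — Rts and Rtt but s and t have no common successor.

(F3)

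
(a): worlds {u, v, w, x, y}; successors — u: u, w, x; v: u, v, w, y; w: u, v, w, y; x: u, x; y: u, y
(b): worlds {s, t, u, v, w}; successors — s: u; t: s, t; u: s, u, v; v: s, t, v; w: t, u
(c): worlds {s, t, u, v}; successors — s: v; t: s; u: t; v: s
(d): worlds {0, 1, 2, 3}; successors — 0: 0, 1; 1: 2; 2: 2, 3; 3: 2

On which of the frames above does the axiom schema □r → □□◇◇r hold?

(a), (b)

This is the axiom for a generalized confluence (Geach) condition; its first-order frame correspondent is ∀x ∀z (xR²z → ∃w (xRw ∧ zR²w)).
(a): ✓.
(b): ✓.
(c): fails — sR²s but no w with sRw and sR²w.
(d): fails — 0R²1 but no w with 0Rw and 1R²w.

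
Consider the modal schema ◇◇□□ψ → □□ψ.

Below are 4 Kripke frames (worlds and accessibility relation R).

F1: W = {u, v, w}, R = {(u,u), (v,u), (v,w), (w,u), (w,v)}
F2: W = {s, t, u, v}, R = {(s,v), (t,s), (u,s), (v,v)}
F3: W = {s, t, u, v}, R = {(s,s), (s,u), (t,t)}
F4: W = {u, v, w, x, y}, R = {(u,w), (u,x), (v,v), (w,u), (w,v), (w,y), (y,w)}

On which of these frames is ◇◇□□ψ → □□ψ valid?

F2

This is the axiom for a generalized confluence (Geach) condition; its first-order frame correspondent is ∀x ∀y ∀z ((xR²y ∧ xR²z) → ∃w (yR²w ∧ z = w)).
F1: fails — vR²u, vR²v but no t with uR²t and v=t.
F2: ✓.
F3: fails — sR²u, sR²s but no w with uR²w and s=w.
F4: fails — uR²v, uR²u but no t with vR²t and u=t.
Valid on: F2.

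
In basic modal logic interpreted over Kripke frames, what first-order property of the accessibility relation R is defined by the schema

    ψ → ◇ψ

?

Reflexivity

This schema is equivalent to the T axiom □ψ → ψ.
Its frame correspondent is reflexivity — ∀x Rxx.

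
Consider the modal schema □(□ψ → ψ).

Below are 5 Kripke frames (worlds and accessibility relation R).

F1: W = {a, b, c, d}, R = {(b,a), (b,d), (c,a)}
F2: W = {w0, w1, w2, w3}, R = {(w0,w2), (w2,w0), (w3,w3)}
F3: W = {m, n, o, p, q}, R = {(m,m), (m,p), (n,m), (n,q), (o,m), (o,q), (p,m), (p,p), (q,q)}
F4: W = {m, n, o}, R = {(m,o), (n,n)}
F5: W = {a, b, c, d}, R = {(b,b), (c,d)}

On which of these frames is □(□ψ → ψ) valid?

F3

The schema corresponds to shift-reflexivity: ∀x ∀y (Rxy → Ryy).
F1: fails — Rca but not Raa.
F2: fails — Rw0w2 but not Rw2w2.
F3: holds.
F4: fails — Rmo but not Roo.
F5: fails — Rcd but not Rdd.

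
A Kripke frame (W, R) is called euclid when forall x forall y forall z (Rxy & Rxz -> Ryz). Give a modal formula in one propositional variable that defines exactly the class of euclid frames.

This is the Euclidean property; the standard corresponding axiom is 5: ◇s → □◇s.
Suppose ◇s→□◇s is valid. Take Rxy, Rxz and set V(s)={y}. Then ◇s at x, so □◇s at x, so ◇s at z, so some w with Rzw has s; w=y, i.e. Rzy. By symmetry of the argument, Ryz.

◇s → □◇s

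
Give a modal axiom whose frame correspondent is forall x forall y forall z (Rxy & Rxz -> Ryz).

The condition is the Euclidean property. The 5 schema ◇q → □◇q defines it.
Suppose ◇q→□◇q is valid. Take Rxy, Rxz and set V(q)={y}. Then ◇q at x, so □◇q at x, so ◇q at z, so some w with Rzw has q; w=y, i.e. Rzy. By symmetry of the argument, Ryz.

◇q → □◇q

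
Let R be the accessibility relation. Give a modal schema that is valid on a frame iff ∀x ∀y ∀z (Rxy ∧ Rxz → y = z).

This is partial functionality; the standard corresponding axiom is CD: ◇q → □q.
Suppose ◇q→□q is valid. Take Rxy, Rxz and set V(q)={y}. Then ◇q at x, so □q at x, so q at z, i.e. z=y.

◇q → □q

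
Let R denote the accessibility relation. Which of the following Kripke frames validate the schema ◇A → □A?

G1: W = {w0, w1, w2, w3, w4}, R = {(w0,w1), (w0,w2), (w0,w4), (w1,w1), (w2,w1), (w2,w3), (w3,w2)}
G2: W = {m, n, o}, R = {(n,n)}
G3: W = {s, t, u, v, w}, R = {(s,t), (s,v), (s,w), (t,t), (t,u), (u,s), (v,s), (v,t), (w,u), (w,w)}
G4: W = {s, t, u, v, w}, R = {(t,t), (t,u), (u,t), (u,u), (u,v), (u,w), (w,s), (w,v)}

G2

The schema corresponds to partial functionality: ∀x ∀y ∀z (Rxy ∧ Rxz → y = z).
G1: fails — w0 sees both w1 and w2.
G2: condition met.
G3: fails — s sees both t and v.
G4: fails — t sees both t and u.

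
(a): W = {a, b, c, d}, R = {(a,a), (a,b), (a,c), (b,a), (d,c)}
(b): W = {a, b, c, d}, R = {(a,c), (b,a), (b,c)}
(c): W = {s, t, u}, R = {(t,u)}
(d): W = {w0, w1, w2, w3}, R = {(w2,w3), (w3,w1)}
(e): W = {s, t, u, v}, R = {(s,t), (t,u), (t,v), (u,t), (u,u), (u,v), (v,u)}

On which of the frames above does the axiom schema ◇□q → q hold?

Frame correspondent (Sahlqvist): ∀x ∀y (Rxy → Ryx) — i.e. symmetry.
(a): fails — Rdc but not Rcd.
(b): fails — Rac but not Rca.
(c): fails — Rtu but not Rut.
(d): fails — Rw3w1 but not Rw1w3.
(e): fails — Rtv but not Rvt.

none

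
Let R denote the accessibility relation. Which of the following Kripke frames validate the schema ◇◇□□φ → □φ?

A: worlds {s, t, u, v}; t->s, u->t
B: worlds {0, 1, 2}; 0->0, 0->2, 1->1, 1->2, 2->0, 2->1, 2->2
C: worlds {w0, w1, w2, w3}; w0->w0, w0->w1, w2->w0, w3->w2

B

The schema corresponds to a generalized confluence (Geach) condition: ∀x ∀y ∀z ((xR²y ∧ xRz) → ∃w (yR²w ∧ z = w)).
A: fails — uR²s, uRt but no w with sR²w and t=w.
B: satisfies the condition.
C: fails — w0R²w1, w0Rw0 but no w with w1R²w and w0=w.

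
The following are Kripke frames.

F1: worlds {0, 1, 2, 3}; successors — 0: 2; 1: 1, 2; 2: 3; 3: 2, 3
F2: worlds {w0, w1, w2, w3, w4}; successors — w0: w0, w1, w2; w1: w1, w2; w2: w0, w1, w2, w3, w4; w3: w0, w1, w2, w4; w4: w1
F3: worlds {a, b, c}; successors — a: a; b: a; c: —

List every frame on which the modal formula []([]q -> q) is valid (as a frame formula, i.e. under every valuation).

Frame correspondent (Sahlqvist): forall x forall y (Rxy -> Ryy) — i.e. shift-reflexivity.
F1: fails — R32 but not R22.
F2: fails — Rw2w4 but not Rw4w4.
F3: holds.

F3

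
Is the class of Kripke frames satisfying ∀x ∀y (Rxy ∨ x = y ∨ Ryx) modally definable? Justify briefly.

If a class were modally definable it would be closed under disjoint unions (Goldblatt–Thomason).
Take 4 disjoint single-world reflexive frames: each is trivially connected, but their disjoint union has 4 worlds with no edge between distinct components, so it is not connected.
So no modal formula (or set of formulas) defines exactly the connected frames.

No — not modally definable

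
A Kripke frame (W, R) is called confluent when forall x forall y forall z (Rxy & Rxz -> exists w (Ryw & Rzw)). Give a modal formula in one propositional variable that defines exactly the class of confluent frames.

This is convergence; the standard corresponding axiom is .2: ◇□q → □◇q.
Suppose ◇□q→□◇q is valid. Take Rxy, Rxz and set V(q)={w : Ryw}. Then □q at y so ◇□q at x, so □◇q at x, so ◇q at z, giving w with Rzw and Ryw.

◇□q → □◇q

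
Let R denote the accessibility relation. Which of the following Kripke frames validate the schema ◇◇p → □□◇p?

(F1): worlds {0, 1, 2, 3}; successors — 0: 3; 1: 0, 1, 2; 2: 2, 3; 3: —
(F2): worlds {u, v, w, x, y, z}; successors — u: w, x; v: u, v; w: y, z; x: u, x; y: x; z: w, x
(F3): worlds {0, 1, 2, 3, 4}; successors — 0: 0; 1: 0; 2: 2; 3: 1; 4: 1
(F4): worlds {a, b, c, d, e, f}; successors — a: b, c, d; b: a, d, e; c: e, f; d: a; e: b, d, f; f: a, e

(F3)

Frame correspondent (Sahlqvist): ∀x ∀y ∀z ((xR²y ∧ xR²z) → ∃w (y = w ∧ zRw)) — i.e. a generalized confluence (Geach) condition.
(F1): fails — 1R²0, 1R²0 but no w with 0=w and 0Rw.
(F2): fails — uR²u, uR²u but no t with u=t and uRt.
(F3): satisfies the condition.
(F4): fails — aR²a, aR²a but no w with a=w and aRw.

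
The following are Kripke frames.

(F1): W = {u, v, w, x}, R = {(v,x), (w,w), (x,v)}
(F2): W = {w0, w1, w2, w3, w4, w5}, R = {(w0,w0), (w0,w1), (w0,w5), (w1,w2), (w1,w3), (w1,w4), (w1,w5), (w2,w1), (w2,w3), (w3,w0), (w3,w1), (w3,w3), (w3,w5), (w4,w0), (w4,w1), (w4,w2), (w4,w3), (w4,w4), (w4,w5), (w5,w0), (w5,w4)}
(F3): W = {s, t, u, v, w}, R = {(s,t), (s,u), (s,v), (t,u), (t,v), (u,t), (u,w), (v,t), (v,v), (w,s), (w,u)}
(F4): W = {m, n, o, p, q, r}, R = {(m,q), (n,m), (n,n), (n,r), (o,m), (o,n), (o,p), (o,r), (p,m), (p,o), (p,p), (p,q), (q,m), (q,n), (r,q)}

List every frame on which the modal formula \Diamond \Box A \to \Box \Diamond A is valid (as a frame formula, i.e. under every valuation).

Frame correspondent (Sahlqvist): \forall x \forall y \forall z (Rxy \wedge Rxz \to \exists w (Ryw \wedge Rzw)) — i.e. convergence.
(F1): satisfies the condition.
(F2): fails — Rw1w5 and Rw1w2 but w5 and w2 have no common successor.
(F3): fails — Rsu and Rst but u and t have no common successor.
(F4): fails — Rnr and Rnn but r and n have no common successor.
Valid on: (F1).

(F1)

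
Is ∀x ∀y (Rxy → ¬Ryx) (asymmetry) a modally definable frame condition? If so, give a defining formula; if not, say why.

Modal frame validity is preserved under surjective bounded morphisms.
The 3-cycle (worlds s,t,u with s→t→u→s) is asymmetric. Mapping every world to a single reflexive point • is a surjective bounded morphism, and the reflexive point is not asymmetric (R•• but asymmetry requires ¬R••).
So no modal formula (or set of formulas) defines exactly the asymmetric frames.

No — not modally definable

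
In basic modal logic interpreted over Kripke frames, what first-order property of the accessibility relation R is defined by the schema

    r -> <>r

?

Reflexivity

This is a form of the T axiom.
It corresponds to reflexivity: forall x Rxx.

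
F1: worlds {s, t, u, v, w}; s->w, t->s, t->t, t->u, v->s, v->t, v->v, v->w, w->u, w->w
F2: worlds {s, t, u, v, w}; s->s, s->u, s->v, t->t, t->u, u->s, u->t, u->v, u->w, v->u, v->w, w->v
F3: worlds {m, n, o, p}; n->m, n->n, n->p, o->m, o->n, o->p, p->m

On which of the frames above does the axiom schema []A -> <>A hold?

F2

Frame correspondent (Sahlqvist): forall x exists y Rxy — i.e. seriality.
F1: fails — world u has no successor.
F2: ✓.
F3: fails — world m has no successor.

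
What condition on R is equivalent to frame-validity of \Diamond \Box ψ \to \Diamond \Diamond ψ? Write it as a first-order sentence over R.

\forall x \forall y (xRy \to \exists w (yRw \wedge x R^2 w))

This is a Sahlqvist (Geach-type) schema ◇^1□^1ψ → □^0◇^2ψ.
First-order correspondent: \forall x \forall y (xRy \to \exists w (yRw \wedge x R^2 w)).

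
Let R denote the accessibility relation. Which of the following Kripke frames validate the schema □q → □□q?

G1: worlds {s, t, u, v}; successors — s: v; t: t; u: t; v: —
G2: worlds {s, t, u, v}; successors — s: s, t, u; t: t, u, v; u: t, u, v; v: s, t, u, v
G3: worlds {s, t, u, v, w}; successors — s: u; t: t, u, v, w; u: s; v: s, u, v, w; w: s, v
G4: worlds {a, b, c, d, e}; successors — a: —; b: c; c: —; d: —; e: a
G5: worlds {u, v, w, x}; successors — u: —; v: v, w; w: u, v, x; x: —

Frame correspondent (Sahlqvist): ∀x ∀y ∀z (Rxy ∧ Ryz → Rxz) — i.e. transitivity.
G1: holds.
G2: fails — Ruv and Rvs but not Rus.
G3: fails — Rtv and Rvs but not Rts.
G4: holds.
G5: fails — Rvw and Rwu but not Rvu.
Valid on: G1, G4.

G1, G4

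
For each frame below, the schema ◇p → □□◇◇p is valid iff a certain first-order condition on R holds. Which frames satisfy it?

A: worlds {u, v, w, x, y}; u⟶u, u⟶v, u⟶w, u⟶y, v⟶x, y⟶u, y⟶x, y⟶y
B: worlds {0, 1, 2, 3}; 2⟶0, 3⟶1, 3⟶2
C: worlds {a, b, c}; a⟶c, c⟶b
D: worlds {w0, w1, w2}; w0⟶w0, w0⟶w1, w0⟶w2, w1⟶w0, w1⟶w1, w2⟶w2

This is the axiom for a generalized confluence (Geach) condition; its first-order frame correspondent is ∀x ∀y ∀z ((xRy ∧ xR²z) → ∃w (y = w ∧ zR²w)).
A: fails — uRu, uR²v but no t with u=t and vR²t.
B: fails — 3R1, 3R²0 but no w with 1=w and 0R²w.
C: fails — aRc, aR²b but no w with c=w and bR²w.
D: fails — w0Rw0, w0R²w2 but no w with w0=w and w2R²w.
Valid on no frame.

none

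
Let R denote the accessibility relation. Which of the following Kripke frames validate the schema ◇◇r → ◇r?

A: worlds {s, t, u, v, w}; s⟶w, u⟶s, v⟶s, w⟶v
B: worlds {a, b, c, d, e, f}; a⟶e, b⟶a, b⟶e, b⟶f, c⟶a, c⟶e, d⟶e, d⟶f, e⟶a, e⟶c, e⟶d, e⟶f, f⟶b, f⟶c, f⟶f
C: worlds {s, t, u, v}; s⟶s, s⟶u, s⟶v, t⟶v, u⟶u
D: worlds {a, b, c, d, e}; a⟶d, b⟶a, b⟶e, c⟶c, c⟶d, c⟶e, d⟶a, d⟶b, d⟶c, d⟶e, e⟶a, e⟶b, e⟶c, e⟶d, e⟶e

Frame correspondent (Sahlqvist): ∀x ∀y ∀z (Rxy ∧ Ryz → Rxz) — i.e. transitivity.
A: fails — Rus and Rsw but not Ruw.
B: fails — Rbf and Rfc but not Rbc.
C: condition met.
D: fails — Rcd and Rdb but not Rcb.
Valid on: C.

C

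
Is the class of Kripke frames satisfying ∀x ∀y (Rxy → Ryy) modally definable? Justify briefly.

The condition is shift-reflexivity. A defining modal formula is □(□r → r).
Suppose □(□r→r) is valid. Take Rxy and set V(r)={w : Ryw}. Then at y, □r holds; since □(□r→r) at x, □r→r at y, so r at y, i.e. Ryy.

Yes, by □(□r → r)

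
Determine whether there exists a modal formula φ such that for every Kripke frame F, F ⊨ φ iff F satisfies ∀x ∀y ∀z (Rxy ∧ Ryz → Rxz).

The condition is transitivity. A defining modal formula is □p → □□p.

Definable; □p → □□p defines it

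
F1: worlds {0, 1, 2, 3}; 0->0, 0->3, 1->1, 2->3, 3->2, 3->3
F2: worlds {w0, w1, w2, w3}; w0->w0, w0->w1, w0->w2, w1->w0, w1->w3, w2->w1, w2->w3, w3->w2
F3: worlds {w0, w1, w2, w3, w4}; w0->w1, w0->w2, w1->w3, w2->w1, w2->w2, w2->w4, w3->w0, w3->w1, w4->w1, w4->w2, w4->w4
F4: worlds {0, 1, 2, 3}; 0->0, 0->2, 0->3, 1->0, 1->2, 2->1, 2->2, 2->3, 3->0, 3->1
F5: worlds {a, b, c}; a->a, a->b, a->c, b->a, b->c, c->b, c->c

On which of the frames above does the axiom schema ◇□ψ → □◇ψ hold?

This is the axiom for convergence; its first-order frame correspondent is ∀x ∀y ∀z (Rxy ∧ Rxz → ∃w (Ryw ∧ Rzw)).
F1: satisfies the condition.
F2: fails — Rw2w1 and Rw2w3 but w1 and w3 have no common successor.
F3: fails — Rw0w1 and Rw0w2 but w1 and w2 have no common successor.
F4: satisfies the condition.
F5: satisfies the condition.
Valid on: F1, F4, F5.

F1, F4, F5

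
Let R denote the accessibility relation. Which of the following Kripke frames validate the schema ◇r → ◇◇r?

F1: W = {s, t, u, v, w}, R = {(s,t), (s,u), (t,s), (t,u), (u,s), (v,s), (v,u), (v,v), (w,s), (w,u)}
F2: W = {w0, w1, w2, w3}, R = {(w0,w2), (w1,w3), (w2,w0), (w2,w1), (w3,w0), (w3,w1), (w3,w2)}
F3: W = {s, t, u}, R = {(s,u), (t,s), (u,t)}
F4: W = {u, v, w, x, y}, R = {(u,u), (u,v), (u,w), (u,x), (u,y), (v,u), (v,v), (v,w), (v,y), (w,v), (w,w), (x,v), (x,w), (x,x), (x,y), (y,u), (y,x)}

Frame correspondent (Sahlqvist): ∀x ∀y (xRy → ∃w (y = w ∧ xR²w)) — i.e. a generalized confluence (Geach) condition.
F1: fails — sRt but no w* with t=w* and sR²w*.
F2: fails — w0Rw2 but no w with w2=w and w0R²w.
F3: fails — sRu but no w with u=w and sR²w.
F4: satisfies the condition.

F4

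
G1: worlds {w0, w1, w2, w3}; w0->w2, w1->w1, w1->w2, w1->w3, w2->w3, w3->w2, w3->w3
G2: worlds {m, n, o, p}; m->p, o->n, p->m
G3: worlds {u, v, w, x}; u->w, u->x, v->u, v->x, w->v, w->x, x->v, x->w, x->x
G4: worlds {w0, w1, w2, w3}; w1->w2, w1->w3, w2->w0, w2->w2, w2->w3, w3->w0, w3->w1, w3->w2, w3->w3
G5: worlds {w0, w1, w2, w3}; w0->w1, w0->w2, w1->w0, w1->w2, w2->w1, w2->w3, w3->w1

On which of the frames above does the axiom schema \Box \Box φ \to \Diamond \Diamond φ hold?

G1, G3, G5

Frame correspondent (Sahlqvist): \forall x \exists w (x R^2 w \wedge x R^2 w) — i.e. a generalized confluence (Geach) condition.
G1: ✓.
G2: fails — at n but no w with nR²w and nR²w.
G3: ✓.
G4: fails — at w0 but no w with w0R²w and w0R²w.
G5: ✓.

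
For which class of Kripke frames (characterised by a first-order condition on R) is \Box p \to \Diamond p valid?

seriality: \forall x \exists y Rxy

Suppose □p→◇p is valid. At any x set V(p)=W. Then □p at x, so ◇p at x, so x has a successor.
Conversely, any frame satisfying \forall x \exists y Rxy validates the schema.
Frame condition: \forall x \exists y Rxy.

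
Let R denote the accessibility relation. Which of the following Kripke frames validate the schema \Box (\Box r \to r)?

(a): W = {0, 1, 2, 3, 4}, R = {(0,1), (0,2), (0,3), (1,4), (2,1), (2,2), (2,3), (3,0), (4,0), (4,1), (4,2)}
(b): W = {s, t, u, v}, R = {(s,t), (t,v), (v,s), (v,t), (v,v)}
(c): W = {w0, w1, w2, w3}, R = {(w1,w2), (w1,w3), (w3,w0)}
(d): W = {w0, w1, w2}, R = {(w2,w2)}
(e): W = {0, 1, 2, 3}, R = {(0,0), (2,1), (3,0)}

Frame correspondent (Sahlqvist): \forall x \forall y (Rxy \to Ryy) — i.e. shift-reflexivity.
(a): fails — R01 but not R11.
(b): fails — Rvt but not Rtt.
(c): fails — Rw1w2 but not Rw2w2.
(d): ✓.
(e): fails — R21 but not R11.

(d)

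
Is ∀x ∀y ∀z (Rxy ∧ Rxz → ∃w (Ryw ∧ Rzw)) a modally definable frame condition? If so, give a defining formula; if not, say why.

Yes: it is convergence, defined by the .2 schema ◇□p → □◇p.

Definable; ◇□p → □◇p defines it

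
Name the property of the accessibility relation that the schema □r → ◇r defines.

Suppose □r→◇r is valid. At any x set V(r)=W. Then □r at x, so ◇r at x, so x has a successor.
Conversely, any frame satisfying ∀x ∃y Rxy validates the schema.
So the correspondent is seriality.

seriality: ∀x ∃y Rxy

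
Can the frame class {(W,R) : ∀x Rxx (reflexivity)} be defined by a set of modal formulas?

Yes — defined by □r → r

The condition is reflexivity. A defining modal formula is □r → r.
Suppose □r→r is valid. At any x set V(r)={w : Rxw}. Then □r holds at x, so r holds at x, i.e. Rxx.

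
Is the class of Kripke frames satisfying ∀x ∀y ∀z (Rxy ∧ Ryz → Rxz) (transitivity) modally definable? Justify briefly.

Yes, by □r → □□r

Yes: it is transitivity, defined by the 4 schema □r → □□r.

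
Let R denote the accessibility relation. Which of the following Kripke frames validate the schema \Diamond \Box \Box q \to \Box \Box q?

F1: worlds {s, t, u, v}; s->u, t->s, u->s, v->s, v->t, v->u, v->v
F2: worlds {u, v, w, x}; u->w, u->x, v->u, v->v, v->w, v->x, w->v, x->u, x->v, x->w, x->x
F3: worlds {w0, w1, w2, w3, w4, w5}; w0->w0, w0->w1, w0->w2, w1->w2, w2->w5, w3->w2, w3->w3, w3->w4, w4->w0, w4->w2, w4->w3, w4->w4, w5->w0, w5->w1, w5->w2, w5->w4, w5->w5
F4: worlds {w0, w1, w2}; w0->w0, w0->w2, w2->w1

This is the axiom for a generalized confluence (Geach) condition; its first-order frame correspondent is \forall x \forall y \forall z ((xRy \wedge x R^2 z) \to \exists w (y R^2 w \wedge z = w)).
F1: fails — sRu, sR²s but no w with uR²w and s=w.
F2: satisfies the condition.
F3: fails — w0Rw1, w0R²w0 but no w with w1R²w and w0=w.
F4: fails — w0Rw2, w0R²w0 but no w with w2R²w and w0=w.
Valid on: F2.

F2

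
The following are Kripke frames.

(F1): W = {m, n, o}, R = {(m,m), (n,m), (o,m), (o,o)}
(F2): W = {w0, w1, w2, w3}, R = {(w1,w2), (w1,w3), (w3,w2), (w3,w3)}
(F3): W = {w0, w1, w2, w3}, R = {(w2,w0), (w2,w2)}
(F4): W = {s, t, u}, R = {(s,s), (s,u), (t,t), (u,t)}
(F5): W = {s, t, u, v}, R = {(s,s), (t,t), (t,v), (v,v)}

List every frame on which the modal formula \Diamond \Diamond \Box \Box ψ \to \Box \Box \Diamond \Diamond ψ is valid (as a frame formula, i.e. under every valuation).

This is the axiom for a generalized confluence (Geach) condition; its first-order frame correspondent is \forall x \forall y \forall z ((x R^2 y \wedge x R^2 z) \to \exists w (y R^2 w \wedge z R^2 w)).
(F1): satisfies the condition.
(F2): fails — w1R²w2, w1R²w2 but no w with w2R²w and w2R²w.
(F3): fails — w2R²w0, w2R²w0 but no w with w0R²w and w0R²w.
(F4): satisfies the condition.
(F5): satisfies the condition.

(F1), (F4), (F5)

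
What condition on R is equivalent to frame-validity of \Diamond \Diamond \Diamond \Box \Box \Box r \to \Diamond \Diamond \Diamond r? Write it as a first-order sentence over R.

\forall x \forall y (x R^3 y \to \exists w (y R^3 w \wedge x R^3 w))

This is a Sahlqvist (Geach-type) schema ◇^3□^3r → □^0◇^3r.
Minimal-valuation argument: fix x; take any y with xR^3y and any z with xR^0z. Set V(r) to the set of worlds R-reachable from y in exactly 3 steps. Then □^3r holds at y, so the antecedent holds at x; validity forces ◇^3r at z, giving a w with zR^3w and yR^3w.
First-order correspondent: \forall x \forall y (x R^3 y \to \exists w (y R^3 w \wedge x R^3 w)).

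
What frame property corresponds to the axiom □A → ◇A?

This schema is the D axiom.
It corresponds to seriality: ∀x ∃y Rxy.

seriality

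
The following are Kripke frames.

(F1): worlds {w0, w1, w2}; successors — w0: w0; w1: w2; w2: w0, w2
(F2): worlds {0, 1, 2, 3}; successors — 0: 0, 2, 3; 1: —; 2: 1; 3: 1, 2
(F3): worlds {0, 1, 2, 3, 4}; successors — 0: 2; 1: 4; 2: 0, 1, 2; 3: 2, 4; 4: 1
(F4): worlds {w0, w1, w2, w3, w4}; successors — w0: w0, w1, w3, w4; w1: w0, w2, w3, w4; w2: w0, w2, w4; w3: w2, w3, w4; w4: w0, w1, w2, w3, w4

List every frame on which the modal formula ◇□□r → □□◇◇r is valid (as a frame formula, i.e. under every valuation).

(F1), (F4)

The schema corresponds to a generalized confluence (Geach) condition: ∀x ∀y ∀z ((xRy ∧ xR²z) → ∃w (yR²w ∧ zR²w)).
(F1): satisfies the condition.
(F2): fails — 0R0, 0R²1 but no w with 0R²w and 1R²w.
(F3): fails — 1R4, 1R²1 but no w with 4R²w and 1R²w.
(F4): satisfies the condition.
Valid on: (F1), (F4).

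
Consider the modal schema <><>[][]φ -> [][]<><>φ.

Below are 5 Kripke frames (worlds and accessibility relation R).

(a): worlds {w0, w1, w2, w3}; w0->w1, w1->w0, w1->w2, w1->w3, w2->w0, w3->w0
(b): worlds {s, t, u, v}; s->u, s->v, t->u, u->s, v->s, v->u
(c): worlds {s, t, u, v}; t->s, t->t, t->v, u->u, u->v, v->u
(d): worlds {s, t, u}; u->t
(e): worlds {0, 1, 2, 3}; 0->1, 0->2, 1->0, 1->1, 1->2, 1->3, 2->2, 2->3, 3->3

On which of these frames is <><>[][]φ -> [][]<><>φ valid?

(b), (d), (e)

Frame correspondent (Sahlqvist): forall x forall y forall z ((x R^2 y & x R^2 z) -> exists w (y R^2 w & z R^2 w)) — i.e. a generalized confluence (Geach) condition.
(a): fails — w0R²w0, w0R²w2 but no w with w0R²w and w2R²w.
(b): condition met.
(c): fails — tR²s, tR²s but no w with sR²w and sR²w.
(d): condition met.
(e): condition met.
Valid on: (b), (d), (e).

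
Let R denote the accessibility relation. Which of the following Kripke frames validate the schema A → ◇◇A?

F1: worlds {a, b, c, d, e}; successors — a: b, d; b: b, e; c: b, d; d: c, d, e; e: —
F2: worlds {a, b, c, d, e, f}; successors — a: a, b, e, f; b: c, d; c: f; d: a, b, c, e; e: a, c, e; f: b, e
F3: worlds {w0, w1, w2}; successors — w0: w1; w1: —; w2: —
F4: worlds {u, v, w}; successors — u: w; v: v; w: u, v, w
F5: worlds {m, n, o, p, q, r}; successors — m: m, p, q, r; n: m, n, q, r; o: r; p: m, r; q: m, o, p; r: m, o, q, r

F4, F5

Frame correspondent (Sahlqvist): ∀x ∃w (x = w ∧ xR²w) — i.e. a generalized confluence (Geach) condition.
F1: fails — at a but no w with a=w and aR²w.
F2: fails — at c but no w with c=w and cR²w.
F3: fails — at w0 but no w with w0=w and w0R²w.
F4: ✓.
F5: ✓.
Valid on: F4, F5.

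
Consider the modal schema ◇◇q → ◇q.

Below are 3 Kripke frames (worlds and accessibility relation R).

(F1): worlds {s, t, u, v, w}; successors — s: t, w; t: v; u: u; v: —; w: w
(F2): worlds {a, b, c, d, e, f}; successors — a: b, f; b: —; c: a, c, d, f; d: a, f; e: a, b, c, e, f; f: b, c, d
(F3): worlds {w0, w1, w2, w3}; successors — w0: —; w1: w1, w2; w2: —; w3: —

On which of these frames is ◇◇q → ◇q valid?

(F3)

The schema corresponds to a generalized confluence (Geach) condition: ∀x ∀y (xR²y → ∃w (y = w ∧ xRw)).
(F1): fails — sR²v but no w* with v=w* and sRw*.
(F2): fails — aR²c but no w with c=w and aRw.
(F3): holds.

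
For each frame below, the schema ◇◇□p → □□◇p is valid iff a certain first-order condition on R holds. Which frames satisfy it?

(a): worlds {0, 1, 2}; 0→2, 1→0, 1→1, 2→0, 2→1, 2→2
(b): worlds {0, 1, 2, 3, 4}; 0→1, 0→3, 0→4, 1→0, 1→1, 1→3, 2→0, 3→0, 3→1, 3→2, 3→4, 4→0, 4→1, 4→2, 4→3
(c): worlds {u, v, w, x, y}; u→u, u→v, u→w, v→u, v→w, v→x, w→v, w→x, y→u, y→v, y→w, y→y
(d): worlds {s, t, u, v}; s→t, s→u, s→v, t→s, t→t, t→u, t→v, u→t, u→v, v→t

Frame correspondent (Sahlqvist): ∀x ∀y ∀z ((xR²y ∧ xR²z) → ∃w (yRw ∧ zRw)) — i.e. a generalized confluence (Geach) condition.
(a): fails — 0R²0, 0R²1 but no w with 0Rw and 1Rw.
(b): fails — 0R²0, 0R²2 but no w with 0Rw and 2Rw.
(c): fails — uR²u, uR²x but no t with uRt and xRt.
(d): ✓.
Valid on: (d).

(d)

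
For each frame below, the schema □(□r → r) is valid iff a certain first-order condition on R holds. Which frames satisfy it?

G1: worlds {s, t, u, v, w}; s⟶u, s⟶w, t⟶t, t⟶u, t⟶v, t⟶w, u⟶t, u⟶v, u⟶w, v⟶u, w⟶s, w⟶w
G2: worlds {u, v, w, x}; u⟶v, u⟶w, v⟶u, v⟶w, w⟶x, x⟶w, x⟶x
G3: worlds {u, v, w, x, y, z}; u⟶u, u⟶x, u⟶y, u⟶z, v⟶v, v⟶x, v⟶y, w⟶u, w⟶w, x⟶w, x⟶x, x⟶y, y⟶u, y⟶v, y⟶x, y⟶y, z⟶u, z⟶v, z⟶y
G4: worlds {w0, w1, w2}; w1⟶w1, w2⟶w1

The schema corresponds to shift-reflexivity: ∀x ∀y (Rxy → Ryy).
G1: fails — Ruv but not Rvv.
G2: fails — Ruv but not Rvv.
G3: fails — Ruz but not Rzz.
G4: satisfies the condition.
Valid on: G4.

G4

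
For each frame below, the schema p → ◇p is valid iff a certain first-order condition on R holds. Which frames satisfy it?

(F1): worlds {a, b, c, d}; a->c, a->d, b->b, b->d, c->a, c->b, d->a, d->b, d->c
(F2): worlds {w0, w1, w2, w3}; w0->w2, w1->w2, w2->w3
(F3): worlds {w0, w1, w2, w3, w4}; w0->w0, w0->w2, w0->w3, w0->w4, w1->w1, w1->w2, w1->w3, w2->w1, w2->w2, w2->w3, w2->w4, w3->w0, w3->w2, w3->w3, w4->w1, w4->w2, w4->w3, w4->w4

(F3)

Frame correspondent (Sahlqvist): ∀x Rxx — i.e. reflexivity.
(F1): fails — world a does not see itself.
(F2): fails — world w0 does not see itself.
(F3): holds.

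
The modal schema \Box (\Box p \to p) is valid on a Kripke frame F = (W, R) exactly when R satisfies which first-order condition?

shift-reflexivity

This schema is the T□ axiom.
Its frame correspondent is shift-reflexivity — \forall x \forall y (Rxy \to Ryy).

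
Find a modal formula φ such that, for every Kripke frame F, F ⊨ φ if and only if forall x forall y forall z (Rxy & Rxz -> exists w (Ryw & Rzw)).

◇□r → □◇r

This is convergence; the standard corresponding axiom is .2: ◇□r → □◇r.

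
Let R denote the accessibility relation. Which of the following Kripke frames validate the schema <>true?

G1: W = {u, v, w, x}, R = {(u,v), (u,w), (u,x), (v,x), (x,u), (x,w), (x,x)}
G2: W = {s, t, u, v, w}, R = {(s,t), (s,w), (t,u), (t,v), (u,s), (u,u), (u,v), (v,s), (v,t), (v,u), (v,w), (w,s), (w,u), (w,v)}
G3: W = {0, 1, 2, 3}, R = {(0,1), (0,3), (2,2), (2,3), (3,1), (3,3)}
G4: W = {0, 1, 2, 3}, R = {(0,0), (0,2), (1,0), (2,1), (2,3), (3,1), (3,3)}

The schema corresponds to seriality: forall x exists y Rxy.
G1: fails — world w has no successor.
G2: satisfies the condition.
G3: fails — world 1 has no successor.
G4: satisfies the condition.

G2, G4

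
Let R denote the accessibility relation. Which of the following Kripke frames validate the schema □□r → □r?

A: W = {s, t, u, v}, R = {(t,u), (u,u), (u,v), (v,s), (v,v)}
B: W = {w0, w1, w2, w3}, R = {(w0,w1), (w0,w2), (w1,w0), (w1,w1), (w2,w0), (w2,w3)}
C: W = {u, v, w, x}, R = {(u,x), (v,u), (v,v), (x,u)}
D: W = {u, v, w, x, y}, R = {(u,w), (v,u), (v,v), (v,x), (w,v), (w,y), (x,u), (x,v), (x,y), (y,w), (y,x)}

This is the axiom for density; its first-order frame correspondent is ∀x ∀y (Rxy → ∃z (Rxz ∧ Rzy)).
A: holds.
B: fails — Rw0w2 but no z with Rw0z and Rzw2.
C: fails — Rxu but no z with Rxz and Rzu.
D: fails — Ryx but no z with Ryz and Rzx.
Valid on: A.

A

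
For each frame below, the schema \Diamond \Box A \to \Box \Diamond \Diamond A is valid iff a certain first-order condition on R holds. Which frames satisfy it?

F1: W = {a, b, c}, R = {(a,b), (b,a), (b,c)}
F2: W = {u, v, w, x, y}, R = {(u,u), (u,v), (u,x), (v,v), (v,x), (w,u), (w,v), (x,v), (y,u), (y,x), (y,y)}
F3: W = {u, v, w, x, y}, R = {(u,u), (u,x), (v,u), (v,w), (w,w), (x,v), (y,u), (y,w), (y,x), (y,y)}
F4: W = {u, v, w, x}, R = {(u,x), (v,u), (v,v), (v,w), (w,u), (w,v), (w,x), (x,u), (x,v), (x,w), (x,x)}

Frame correspondent (Sahlqvist): \forall x \forall y \forall z ((xRy \wedge xRz) \to \exists w (yRw \wedge z R^2 w)) — i.e. a generalized confluence (Geach) condition.
F1: fails — aRb, aRb but no w with bRw and bR²w.
F2: ✓.
F3: fails — uRx, uRx but no t with xRt and xR²t.
F4: ✓.

F2, F4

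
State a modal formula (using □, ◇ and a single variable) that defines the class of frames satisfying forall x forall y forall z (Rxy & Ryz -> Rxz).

□p → □□p

This is transitivity; the standard corresponding axiom is 4: □p → □□p.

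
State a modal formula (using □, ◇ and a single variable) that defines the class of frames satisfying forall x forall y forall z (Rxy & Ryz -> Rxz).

A defining formula is □p → □□p (the 4 axiom).
Suppose □p→□□p is valid. Take Rxy, Ryz and set V(p)={w : Rxw}. Then □p at x, so □□p at x, so □p at y, so p at z, i.e. Rxz.

□p → □□p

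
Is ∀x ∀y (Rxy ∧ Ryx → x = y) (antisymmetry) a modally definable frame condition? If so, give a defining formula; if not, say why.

If a class were modally definable it would be closed under surjective bounded morphisms (Goldblatt–Thomason).
The 4-cycle (worlds s,t,u,v with s→t→u→v→s) is antisymmetric. Sending even-indexed worlds to a and odd-indexed worlds to b is a surjective bounded morphism onto the two-world frame with a↔b, which is not antisymmetric.
So no modal formula (or set of formulas) defines exactly the antisymmetric frames.

No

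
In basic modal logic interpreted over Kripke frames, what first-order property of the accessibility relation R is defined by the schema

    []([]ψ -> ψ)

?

This is the T□ axiom.
It corresponds to shift-reflexivity: forall x forall y (Rxy -> Ryy).

Shift-reflexivity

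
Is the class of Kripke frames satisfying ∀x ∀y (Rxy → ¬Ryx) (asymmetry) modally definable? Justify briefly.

Any modally definable frame class is closed under surjective bounded morphisms.
The 5-cycle (worlds w0,w1,w2,w3,w4 with w0→w1→w2→w3→w4→w0) is asymmetric. Mapping every world to a single reflexive point • is a surjective bounded morphism, and the reflexive point is not asymmetric (R•• but asymmetry requires ¬R••).
So the class is not modally definable.

Not definable by any modal formula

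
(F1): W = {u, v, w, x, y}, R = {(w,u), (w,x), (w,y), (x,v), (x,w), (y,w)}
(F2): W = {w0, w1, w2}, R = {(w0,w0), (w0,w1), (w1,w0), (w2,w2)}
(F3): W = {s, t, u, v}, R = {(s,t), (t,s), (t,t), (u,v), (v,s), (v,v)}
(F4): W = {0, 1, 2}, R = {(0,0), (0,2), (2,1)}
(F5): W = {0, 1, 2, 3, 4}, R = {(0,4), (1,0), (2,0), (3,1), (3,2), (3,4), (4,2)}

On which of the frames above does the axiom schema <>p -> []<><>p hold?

Frame correspondent (Sahlqvist): forall x forall y forall z ((xRy & xRz) -> exists w (y = w & z R^2 w)) — i.e. a generalized confluence (Geach) condition.
(F1): fails — wRu, wRu but no t with u=t and uR²t.
(F2): satisfies the condition.
(F3): fails — vRv, vRs but no w with v=w and sR²w.
(F4): fails — 0R0, 0R2 but no w with 0=w and 2R²w.
(F5): fails — 0R4, 0R4 but no w with 4=w and 4R²w.

(F2)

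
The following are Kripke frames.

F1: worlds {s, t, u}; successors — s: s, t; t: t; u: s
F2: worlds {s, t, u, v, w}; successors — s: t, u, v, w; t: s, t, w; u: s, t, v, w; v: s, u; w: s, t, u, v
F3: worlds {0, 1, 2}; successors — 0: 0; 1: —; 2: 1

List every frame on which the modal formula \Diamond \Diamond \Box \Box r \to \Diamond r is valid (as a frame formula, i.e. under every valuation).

The schema corresponds to a generalized confluence (Geach) condition: \forall x \forall y (x R^2 y \to \exists w (y R^2 w \wedge xRw)).
F1: fails — uR²t but no w with tR²w and uRw.
F2: satisfies the condition.
F3: satisfies the condition.

F2, F3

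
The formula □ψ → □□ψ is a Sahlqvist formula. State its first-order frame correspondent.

This schema is the 4 axiom.
Its frame correspondent is transitivity — ∀x ∀y ∀z (Rxy ∧ Ryz → Rxz).

transitivity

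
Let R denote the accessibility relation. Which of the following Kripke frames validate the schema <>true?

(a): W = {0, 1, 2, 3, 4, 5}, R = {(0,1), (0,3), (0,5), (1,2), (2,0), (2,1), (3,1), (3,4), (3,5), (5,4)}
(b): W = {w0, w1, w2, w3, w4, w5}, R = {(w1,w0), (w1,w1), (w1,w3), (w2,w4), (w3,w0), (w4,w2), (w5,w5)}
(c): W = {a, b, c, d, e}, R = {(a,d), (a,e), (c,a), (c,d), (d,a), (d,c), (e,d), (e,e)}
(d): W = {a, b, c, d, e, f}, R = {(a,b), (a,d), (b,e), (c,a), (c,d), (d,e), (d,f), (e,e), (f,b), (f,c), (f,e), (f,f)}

(d)

The schema corresponds to seriality: forall x exists y Rxy.
(a): fails — world 4 has no successor.
(b): fails — world w0 has no successor.
(c): fails — world b has no successor.
(d): condition met.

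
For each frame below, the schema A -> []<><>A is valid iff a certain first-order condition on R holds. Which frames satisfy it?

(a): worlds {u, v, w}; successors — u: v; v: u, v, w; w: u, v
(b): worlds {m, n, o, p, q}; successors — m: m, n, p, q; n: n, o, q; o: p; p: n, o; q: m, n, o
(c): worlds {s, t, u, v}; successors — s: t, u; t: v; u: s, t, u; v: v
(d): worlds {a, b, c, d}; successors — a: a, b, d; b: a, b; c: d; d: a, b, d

(a)

Frame correspondent (Sahlqvist): forall x forall z (xRz -> exists w (x = w & z R^2 w)) — i.e. a generalized confluence (Geach) condition.
(a): holds.
(b): fails — mRp but no w with m=w and pR²w.
(c): fails — sRt but no w with s=w and tR²w.
(d): fails — cRd but no w with c=w and dR²w.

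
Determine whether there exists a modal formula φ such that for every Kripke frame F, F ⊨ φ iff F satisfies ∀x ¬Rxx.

If a class were modally definable it would be closed under surjective bounded morphisms (Goldblatt–Thomason).
The 4-cycle (worlds s,t,u,v with s→t→u→v→s) is irreflexive, and the map sending every world to a single reflexive point • is a surjective bounded morphism (forth: every edge maps to (•,•); back: every world has a successor). So any modal formula valid on the 4-cycle is also valid on the reflexive point, which is not irreflexive.
So the class is not modally definable.

No — not modally definable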